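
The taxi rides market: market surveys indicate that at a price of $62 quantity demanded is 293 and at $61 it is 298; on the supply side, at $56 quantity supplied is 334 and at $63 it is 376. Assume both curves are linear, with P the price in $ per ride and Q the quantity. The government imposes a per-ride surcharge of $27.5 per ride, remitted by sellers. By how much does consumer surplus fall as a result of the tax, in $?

Consumer surplus falls by $4357.5.

Demand slope: (298 − 293)/(61 − 62) = -5, so Qd = 603 − 5P.
Supply slope: (376 − 334)/(63 − 56) = 6, so Qs = 6P − 2.
Without the tax, 603 − 5P = 6P − 2 gives 11P = 605, so P* = $55 and Q* = 328.
With the tax collected from sellers, supply shifts: Qs = 6(P − 27.5) − 2.
New equilibrium: buyers pay $70, sellers receive $42.5, Q = 253. (Wedge: Pb − Ps = 27.5.)
ΔCS is the trapezoid between Q = 253 and Q = 328 of height $15: ½ · (328 + 253) · 15 = $4357.5.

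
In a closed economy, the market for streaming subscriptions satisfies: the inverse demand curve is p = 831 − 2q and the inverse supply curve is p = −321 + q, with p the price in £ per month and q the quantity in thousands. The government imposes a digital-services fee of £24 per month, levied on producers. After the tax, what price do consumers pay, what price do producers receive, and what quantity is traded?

Rewrite in direct form: qd = 415.5 − 0.5p and qs = p + 321.
Without the tax, 415.5 − 0.5p = p + 321 gives 1.5p = 94.5, so p* = £63 and q* = 384.
With the tax collected from producers, supply shifts: qs = (p − 24) + 321.
New equilibrium: consumers pay £79, producers receive £55, q = 376. (Wedge: pb − ps = 24.)

Consumers pay £79; producers receive £55; quantity = 376.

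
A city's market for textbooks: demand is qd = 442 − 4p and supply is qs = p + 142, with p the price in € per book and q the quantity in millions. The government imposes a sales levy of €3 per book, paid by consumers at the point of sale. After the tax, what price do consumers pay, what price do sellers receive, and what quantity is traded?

Consumers pay €60.6; sellers receive €57.6; quantity = 199.6.

Without the tax, 442 − 4p = p + 142 gives 5p = 300, so p* = €60 and q* = 202.
With the tax collected from consumers, demand (in seller-price terms) shifts: qd = 442 − 4(p + 3).
New equilibrium: consumers pay €60.6, sellers receive €57.6, q = 199.6. (Wedge: pb − ps = 3.)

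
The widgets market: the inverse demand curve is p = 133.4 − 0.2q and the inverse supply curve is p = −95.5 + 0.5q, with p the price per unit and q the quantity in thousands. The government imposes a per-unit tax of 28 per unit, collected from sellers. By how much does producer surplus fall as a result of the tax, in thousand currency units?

Producer surplus falls by 6140 thousand.

Inverting to q(p) form: qd = 667 − 5p; qs = 2p + 191.
Before the tax: set 667 − 5p = 2p + 191 → p* = 68, q* = 327.
With the tax collected from sellers, supply shifts: qs = 2(p − 28) + 191.
Solving gives q = 287 with consumers paying 76 and sellers receiving 48 (the 28 wedge).
ΔPS is the trapezoid between Q = 287 and Q = 327 of height 20: ½ · (327 + 287) · 20 = 6140.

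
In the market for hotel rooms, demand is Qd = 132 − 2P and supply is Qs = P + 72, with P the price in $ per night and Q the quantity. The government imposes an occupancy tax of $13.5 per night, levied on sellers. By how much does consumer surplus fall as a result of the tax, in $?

Without the tax, 132 − 2P = P + 72 gives 3P = 60, so P* = $20 and Q* = 92.
With the tax collected from sellers, supply shifts: Qs = (P − 13.5) + 72.
Solving gives Q = 83 with buyers paying $24.5 and sellers receiving $11 (the $13.5 wedge).
ΔCS is the trapezoid between Q = 83 and Q = 92 of height $4.5: ½ · (92 + 83) · 4.5 = $393.75.

Consumer surplus falls by $393.75.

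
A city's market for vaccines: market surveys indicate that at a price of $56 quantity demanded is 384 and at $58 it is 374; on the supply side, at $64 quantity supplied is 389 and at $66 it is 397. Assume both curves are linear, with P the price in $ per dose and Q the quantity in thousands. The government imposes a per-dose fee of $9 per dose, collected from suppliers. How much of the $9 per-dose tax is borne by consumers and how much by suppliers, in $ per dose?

Consumers bear $4 per dose; suppliers bear $5 per dose.

Demand slope: (374 − 384)/(58 − 56) = -5, so Qd = 664 − 5P.
Supply slope: (397 − 389)/(66 − 64) = 4, so Qs = 4P + 133.
Without the tax, 664 − 5P = 4P + 133 gives 9P = 531, so P* = $59 and Q* = 369.
With the tax collected from suppliers, supply shifts: Qs = 4(P − 9) + 133.
New equilibrium: consumers pay $63, suppliers receive $54, Q = 349. (Wedge: Pb − Ps = 9.)
Burden on consumers: $4; on suppliers: $5. (They sum to $9.)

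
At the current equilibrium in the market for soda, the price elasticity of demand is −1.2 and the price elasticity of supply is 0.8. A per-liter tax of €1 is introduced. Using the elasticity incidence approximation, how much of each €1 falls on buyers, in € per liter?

Buyers bear ≈ €0.4 per liter.

Incidence ratio: buyers' share ≈ εs / (εs + |εd|) = 0.8 / (0.8 + 1.2) = 0.4.
So buyers bear ≈ 0.4 × €1 = €0.4; sellers bear €0.6.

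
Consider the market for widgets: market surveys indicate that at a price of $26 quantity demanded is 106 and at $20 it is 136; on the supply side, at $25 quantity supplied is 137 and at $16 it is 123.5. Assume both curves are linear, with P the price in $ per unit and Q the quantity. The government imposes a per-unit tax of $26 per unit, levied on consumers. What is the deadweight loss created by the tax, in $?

Deadweight loss = $390.

Demand slope: (136 − 106)/(20 − 26) = -5, so Qd = 236 − 5P.
Supply slope: (123.5 − 137)/(16 − 25) = 1.5, so Qs = 1.5P + 99.5.
Before the tax: set 236 − 5P = 1.5P + 99.5 → P* = $21, Q* = 131.
With the tax collected from consumers, demand (in seller-price terms) shifts: Qd = 236 − 5(P + 26).
Solving gives Q = 101 with consumers paying $27 and suppliers receiving $1 (the $26 wedge).
Quantity falls by |ΔQ| = |131 − 101| = 30.
DWL = ½ · t · |ΔQ| = ½ · 26 · 30 = $390.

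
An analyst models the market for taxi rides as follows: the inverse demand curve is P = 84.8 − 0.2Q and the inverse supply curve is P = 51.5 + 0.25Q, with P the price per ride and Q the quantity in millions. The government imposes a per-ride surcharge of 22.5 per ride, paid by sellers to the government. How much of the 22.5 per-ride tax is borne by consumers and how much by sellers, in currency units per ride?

Consumers bear 10 per ride; sellers bear 12.5 per ride.

Inverting to Q(P) form: Qd = 424 − 5P; Qs = 4P − 206.
Before the tax: set 424 − 5P = 4P − 206 → P* = 70, Q* = 74.
With the tax collected from sellers, supply shifts: Qs = 4(P − 22.5) − 206.
New equilibrium: consumers pay 80, sellers receive 57.5, Q = 24. (Wedge: Pb − Ps = 22.5.)
Burden on consumers: 10; on sellers: 12.5. (They sum to 22.5.)
The less price-elastic side of the market bears the larger share of a per-unit tax.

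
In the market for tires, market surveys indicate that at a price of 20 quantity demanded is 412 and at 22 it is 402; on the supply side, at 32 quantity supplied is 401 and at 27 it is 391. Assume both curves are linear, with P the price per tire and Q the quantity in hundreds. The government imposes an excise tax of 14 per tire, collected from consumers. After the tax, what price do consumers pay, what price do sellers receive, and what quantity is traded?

Demand slope: (402 − 412)/(22 − 20) = -5, so Qd = 512 − 5P.
Supply slope: (391 − 401)/(27 − 32) = 2, so Qs = 2P + 337.
Before the tax: set 512 − 5P = 2P + 337 → P* = 25, Q* = 387.
With the tax collected from consumers, demand (in seller-price terms) shifts: Qd = 512 − 5(P + 14).
New equilibrium: consumers pay 29, sellers receive 15, Q = 367. (Wedge: Pb − Ps = 14.)

Consumers pay 29; sellers receive 15; quantity = 367.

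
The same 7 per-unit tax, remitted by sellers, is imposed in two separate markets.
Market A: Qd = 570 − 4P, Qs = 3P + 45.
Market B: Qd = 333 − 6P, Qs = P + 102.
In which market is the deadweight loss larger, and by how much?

Market A, by 21.

Market A: pre-tax P* = 75, Q* = 270; post-tax Q = 258; deadweight loss = 42.
Market B: pre-tax P* = 33, Q* = 135; post-tax Q = 129; deadweight loss = 21.
Difference: 42 vs 21 → market A is larger by 21.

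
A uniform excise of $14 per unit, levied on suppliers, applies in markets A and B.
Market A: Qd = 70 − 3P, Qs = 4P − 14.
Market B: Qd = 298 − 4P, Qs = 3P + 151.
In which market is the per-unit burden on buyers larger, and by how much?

Market A: pre-tax P* = $12, Q* = 34; post-tax Q = 10; per-unit burden on buyers = $8.
Market B: pre-tax P* = $21, Q* = 214; post-tax Q = 190; per-unit burden on buyers = $6.
Difference: $8 vs $6 → market A is larger by $2.

Market A, by $2.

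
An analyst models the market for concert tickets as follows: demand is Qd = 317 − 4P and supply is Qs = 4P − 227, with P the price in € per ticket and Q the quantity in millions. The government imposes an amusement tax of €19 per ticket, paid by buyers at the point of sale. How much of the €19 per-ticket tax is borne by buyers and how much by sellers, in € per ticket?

Buyers bear €9.5 per ticket; sellers bear €9.5 per ticket.

Without the tax, 317 − 4P = 4P − 227 gives 8P = 544, so P* = €68 and Q* = 45.
With the tax collected from buyers, demand (in seller-price terms) shifts: Qd = 317 − 4(P + 19).
Solving gives Q = 7 with buyers paying €77.5 and sellers receiving €58.5 (the €19 wedge).
Burden on buyers: €9.5; on sellers: €9.5. (They sum to €19.)
The less price-elastic side of the market bears the larger share of a per-unit tax.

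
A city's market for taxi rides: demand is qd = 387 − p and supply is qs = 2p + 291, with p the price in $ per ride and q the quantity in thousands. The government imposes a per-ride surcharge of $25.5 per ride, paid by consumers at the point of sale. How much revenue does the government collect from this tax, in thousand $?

Without the tax, 387 − p = 2p + 291 gives 3p = 96, so p* = $32 and q* = 355.
With the tax collected from consumers, demand (in seller-price terms) shifts: qd = 387 − (p + 25.5).
New equilibrium: consumers pay $49, producers receive $23.5, q = 338. (Wedge: pb − ps = 25.5.)
Revenue = t · Q = 25.5 · 338 = $8619.

Tax revenue = $8619 thousand.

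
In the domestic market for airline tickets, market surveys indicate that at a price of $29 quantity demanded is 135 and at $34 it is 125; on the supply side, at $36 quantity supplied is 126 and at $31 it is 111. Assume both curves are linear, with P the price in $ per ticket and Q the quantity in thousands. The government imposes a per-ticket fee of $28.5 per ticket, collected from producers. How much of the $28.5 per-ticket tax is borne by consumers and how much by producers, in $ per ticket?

Demand slope: (125 − 135)/(34 − 29) = -2, so Qd = 193 − 2P.
Supply slope: (111 − 126)/(31 − 36) = 3, so Qs = 3P + 18.
Before the tax: set 193 − 2P = 3P + 18 → P* = $35, Q* = 123.
With the tax collected from producers, supply shifts: Qs = 3(P − 28.5) + 18.
New equilibrium: consumers pay $52.1, producers receive $23.6, Q = 88.8. (Wedge: Pb − Ps = 28.5.)
Burden on consumers: $17.1; on producers: $11.4. (They sum to $28.5.)

Consumers bear $17.1 per ticket; producers bear $11.4 per ticket.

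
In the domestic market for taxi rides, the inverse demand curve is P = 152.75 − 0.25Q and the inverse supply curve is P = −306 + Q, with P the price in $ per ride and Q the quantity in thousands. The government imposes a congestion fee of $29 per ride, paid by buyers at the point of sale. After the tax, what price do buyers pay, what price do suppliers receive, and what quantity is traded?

Buyers pay $66.8; suppliers receive $37.8; quantity = 343.8.

Inverting to Q(P) form: Qd = 611 − 4P; Qs = P + 306.
Before the tax: set 611 − 4P = P + 306 → P* = $61, Q* = 367.
With the tax collected from buyers, demand (in seller-price terms) shifts: Qd = 611 − 4(P + 29).
New equilibrium: buyers pay $66.8, suppliers receive $37.8, Q = 343.8. (Wedge: Pb − Ps = 29.)
The less price-elastic side of the market bears the larger share of a per-unit tax.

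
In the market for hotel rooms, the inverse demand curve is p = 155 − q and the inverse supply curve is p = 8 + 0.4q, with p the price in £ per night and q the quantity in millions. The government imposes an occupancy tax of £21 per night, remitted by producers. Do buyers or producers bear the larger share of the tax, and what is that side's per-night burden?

Buyers bear the larger share: £15 per night.

Rewrite in direct form: qd = 155 − p and qs = 2.5p − 20.
Before the tax: set 155 − p = 2.5p − 20 → p* = £50, q* = 105.
With the tax collected from producers, supply shifts: qs = 2.5(p − 21) − 20.
New equilibrium: buyers pay £65, producers receive £44, q = 90. (Wedge: pb − ps = 21.)
Per-night burden: buyers £15, producers £6.
Buyers take the larger share because demand is less price-elastic here (demand slope 1 vs supply slope 2.5).
The less price-elastic side of the market bears the larger share of a per-unit tax.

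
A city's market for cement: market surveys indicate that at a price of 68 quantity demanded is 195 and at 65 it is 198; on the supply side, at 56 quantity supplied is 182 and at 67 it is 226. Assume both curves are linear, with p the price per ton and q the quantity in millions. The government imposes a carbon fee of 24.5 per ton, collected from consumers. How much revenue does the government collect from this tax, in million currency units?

Demand slope: (198 − 195)/(65 − 68) = -1, so qd = 263 − p.
Supply slope: (226 − 182)/(67 − 56) = 4, so qs = 4p − 42.
Before the tax: set 263 − p = 4p − 42 → p* = 61, q* = 202.
With the tax collected from consumers, demand (in seller-price terms) shifts: qd = 263 − (p + 24.5).
Solving gives q = 182.4 with consumers paying 80.6 and producers receiving 56.1 (the 24.5 wedge).
Revenue = t · Q = 24.5 · 182.4 = 4468.8.

Tax revenue = 4468.8 million.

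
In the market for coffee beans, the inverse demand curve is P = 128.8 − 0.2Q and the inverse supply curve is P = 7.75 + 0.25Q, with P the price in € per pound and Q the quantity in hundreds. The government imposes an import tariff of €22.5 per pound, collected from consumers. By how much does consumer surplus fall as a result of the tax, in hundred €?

Rewrite in direct form: Qd = 644 − 5P and Qs = 4P − 31.
Without the tax, 644 − 5P = 4P − 31 gives 9P = 675, so P* = €75 and Q* = 269.
With the tax collected from consumers, demand (in seller-price terms) shifts: Qd = 644 − 5(P + 22.5).
Solving gives Q = 219 with consumers paying €85 and sellers receiving €62.5 (the €22.5 wedge).
ΔCS is the trapezoid between Q = 219 and Q = 269 of height €10: ½ · (269 + 219) · 10 = €2440.

Consumer surplus falls by €2440 hundred.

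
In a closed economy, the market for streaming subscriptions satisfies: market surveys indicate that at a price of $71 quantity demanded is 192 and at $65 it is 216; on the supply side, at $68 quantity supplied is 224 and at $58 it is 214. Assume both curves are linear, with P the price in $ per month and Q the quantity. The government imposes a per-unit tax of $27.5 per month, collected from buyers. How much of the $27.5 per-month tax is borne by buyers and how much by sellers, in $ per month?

Demand slope: (216 − 192)/(65 − 71) = -4, so Qd = 476 − 4P.
Supply slope: (214 − 224)/(58 − 68) = 1, so Qs = P + 156.
Without the tax, 476 − 4P = P + 156 gives 5P = 320, so P* = $64 and Q* = 220.
With the tax collected from buyers, demand (in seller-price terms) shifts: Qd = 476 − 4(P + 27.5).
Solving gives Q = 198 with buyers paying $69.5 and sellers receiving $42 (the $27.5 wedge).
Burden on buyers: $5.5; on sellers: $22. (They sum to $27.5.)

Buyers bear $5.5 per month; sellers bear $22 per month.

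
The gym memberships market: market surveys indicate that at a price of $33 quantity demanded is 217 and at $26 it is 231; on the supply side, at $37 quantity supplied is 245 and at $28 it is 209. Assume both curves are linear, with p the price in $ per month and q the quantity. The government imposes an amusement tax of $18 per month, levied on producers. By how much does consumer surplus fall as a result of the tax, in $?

Demand slope: (231 − 217)/(26 − 33) = -2, so qd = 283 − 2p.
Supply slope: (209 − 245)/(28 − 37) = 4, so qs = 4p + 97.
Without the tax, 283 − 2p = 4p + 97 gives 6p = 186, so p* = $31 and q* = 221.
With the tax collected from producers, supply shifts: qs = 4(p − 18) + 97.
New equilibrium: buyers pay $43, producers receive $25, q = 197. (Wedge: pb − ps = 18.)
ΔCS is the trapezoid between Q = 197 and Q = 221 of height $12: ½ · (221 + 197) · 12 = $2508.

Consumer surplus falls by $2508.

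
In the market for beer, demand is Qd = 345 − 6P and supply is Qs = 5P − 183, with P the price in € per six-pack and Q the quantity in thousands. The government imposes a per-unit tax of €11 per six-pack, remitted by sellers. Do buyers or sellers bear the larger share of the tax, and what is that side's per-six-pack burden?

Without the tax, 345 − 6P = 5P − 183 gives 11P = 528, so P* = €48 and Q* = 57.
With the tax collected from sellers, supply shifts: Qs = 5(P − 11) − 183.
Solving gives Q = 27 with buyers paying €53 and sellers receiving €42 (the €11 wedge).
Per-six-pack burden: buyers €5, sellers €6.
Sellers take the larger share because supply is less price-elastic here (demand slope 6 vs supply slope 5).
The less price-elastic side of the market bears the larger share of a per-unit tax.

Sellers bear the larger share: €6 per six-pack.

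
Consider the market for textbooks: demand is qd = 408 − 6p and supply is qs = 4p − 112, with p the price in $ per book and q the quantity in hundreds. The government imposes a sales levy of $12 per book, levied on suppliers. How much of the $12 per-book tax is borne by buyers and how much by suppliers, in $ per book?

Without the tax, 408 − 6p = 4p − 112 gives 10p = 520, so p* = $52 and q* = 96.
With the tax collected from suppliers, supply shifts: qs = 4(p − 12) − 112.
Solving gives q = 67.2 with buyers paying $56.8 and suppliers receiving $44.8 (the $12 wedge).
Burden on buyers: $4.8; on suppliers: $7.2. (They sum to $12.)

Buyers bear $4.8 per book; suppliers bear $7.2 per book.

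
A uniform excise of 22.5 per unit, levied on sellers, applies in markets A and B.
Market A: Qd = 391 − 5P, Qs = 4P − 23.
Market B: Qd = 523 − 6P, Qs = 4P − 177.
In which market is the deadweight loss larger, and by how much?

Market A: pre-tax P* = 46, Q* = 161; post-tax Q = 111; deadweight loss = 562.5.
Market B: pre-tax P* = 70, Q* = 103; post-tax Q = 49; deadweight loss = 607.5.
Difference: 562.5 vs 607.5 → market B is larger by 45.

Market B, by 45.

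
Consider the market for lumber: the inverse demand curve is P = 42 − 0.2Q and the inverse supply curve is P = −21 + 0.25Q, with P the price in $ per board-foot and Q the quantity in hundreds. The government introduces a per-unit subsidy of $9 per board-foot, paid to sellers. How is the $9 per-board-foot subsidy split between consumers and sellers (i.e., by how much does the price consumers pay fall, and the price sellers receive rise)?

Consumers gain $4 per board-foot; sellers gain $5 per board-foot.

Rewrite in direct form: Qd = 210 − 5P and Qs = 4P + 84.
Without the subsidy, 210 − 5P = 4P + 84 gives 9P = 126, so P* = $14 and Q* = 140.
With a per-unit subsidy paid to sellers, each receives P + 9 per unit sold, so supply becomes Qs = 4(P + 9) + 84.
New equilibrium: consumers pay $10, sellers receive $19, Q = 160. (Wedge: Pb − Ps = −9.)
Gain to consumers: $4; to sellers: $5. (They sum to $9.)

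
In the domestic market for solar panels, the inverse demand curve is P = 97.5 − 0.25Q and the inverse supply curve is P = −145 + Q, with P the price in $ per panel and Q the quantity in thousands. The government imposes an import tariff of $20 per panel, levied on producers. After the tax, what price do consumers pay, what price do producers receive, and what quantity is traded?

Consumers pay $53; producers receive $33; quantity = 178.

Inverting to Q(P) form: Qd = 390 − 4P; Qs = P + 145.
Before the tax: set 390 − 4P = P + 145 → P* = $49, Q* = 194.
With the tax collected from producers, supply shifts: Qs = (P − 20) + 145.
New equilibrium: consumers pay $53, producers receive $33, Q = 178. (Wedge: Pb − Ps = 20.)
The less price-elastic side of the market bears the larger share of a per-unit tax.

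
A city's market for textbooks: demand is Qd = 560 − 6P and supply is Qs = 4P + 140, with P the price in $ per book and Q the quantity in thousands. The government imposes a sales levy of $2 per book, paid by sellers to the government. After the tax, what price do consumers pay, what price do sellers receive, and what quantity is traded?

Consumers pay $42.8; sellers receive $40.8; quantity = 303.2.

Before the tax: set 560 − 6P = 4P + 140 → P* = $42, Q* = 308.
With the tax collected from sellers, supply shifts: Qs = 4(P − 2) + 140.
Solving gives Q = 303.2 with consumers paying $42.8 and sellers receiving $40.8 (the $2 wedge).
The less price-elastic side of the market bears the larger share of a per-unit tax.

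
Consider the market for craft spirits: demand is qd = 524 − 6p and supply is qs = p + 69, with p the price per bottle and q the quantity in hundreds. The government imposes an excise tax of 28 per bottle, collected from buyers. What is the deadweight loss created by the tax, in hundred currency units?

Deadweight loss = 336 hundred.

Without the tax, 524 − 6p = p + 69 gives 7p = 455, so p* = 65 and q* = 134.
With the tax collected from buyers, demand (in seller-price terms) shifts: qd = 524 − 6(p + 28).
Solving gives q = 110 with buyers paying 69 and producers receiving 41 (the 28 wedge).
Quantity falls by |ΔQ| = |134 − 110| = 24.
DWL = ½ · t · |ΔQ| = ½ · 28 · 24 = 336.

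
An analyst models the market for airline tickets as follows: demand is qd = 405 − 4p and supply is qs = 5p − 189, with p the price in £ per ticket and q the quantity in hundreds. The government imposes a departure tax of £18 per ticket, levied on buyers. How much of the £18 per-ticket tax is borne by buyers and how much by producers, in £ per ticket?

Before the tax: set 405 − 4p = 5p − 189 → p* = £66, q* = 141.
With the tax collected from buyers, demand (in seller-price terms) shifts: qd = 405 − 4(p + 18).
New equilibrium: buyers pay £76, producers receive £58, q = 101. (Wedge: pb − ps = 18.)
Burden on buyers: £10; on producers: £8. (They sum to £18.)

Buyers bear £10 per ticket; producers bear £8 per ticket.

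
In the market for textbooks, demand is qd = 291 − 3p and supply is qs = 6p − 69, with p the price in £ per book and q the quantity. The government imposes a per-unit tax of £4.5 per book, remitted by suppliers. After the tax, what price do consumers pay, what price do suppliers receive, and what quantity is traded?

Consumers pay £43; suppliers receive £38.5; quantity = 162.

Without the tax, 291 − 3p = 6p − 69 gives 9p = 360, so p* = £40 and q* = 171.
With the tax collected from suppliers, supply shifts: qs = 6(p − 4.5) − 69.
Solving gives q = 162 with consumers paying £43 and suppliers receiving £38.5 (the £4.5 wedge).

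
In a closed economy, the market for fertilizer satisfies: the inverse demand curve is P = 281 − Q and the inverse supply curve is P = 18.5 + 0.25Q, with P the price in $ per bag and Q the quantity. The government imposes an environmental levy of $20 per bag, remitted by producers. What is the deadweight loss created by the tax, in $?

Rewrite in direct form: Qd = 281 − P and Qs = 4P − 74.
Before the tax: set 281 − P = 4P − 74 → P* = $71, Q* = 210.
With the tax collected from producers, supply shifts: Qs = 4(P − 20) − 74.
New equilibrium: consumers pay $87, producers receive $67, Q = 194. (Wedge: Pb − Ps = 20.)
Quantity falls by |ΔQ| = |210 − 194| = 16.
DWL = ½ · t · |ΔQ| = ½ · 20 · 16 = $160.

Deadweight loss = $160.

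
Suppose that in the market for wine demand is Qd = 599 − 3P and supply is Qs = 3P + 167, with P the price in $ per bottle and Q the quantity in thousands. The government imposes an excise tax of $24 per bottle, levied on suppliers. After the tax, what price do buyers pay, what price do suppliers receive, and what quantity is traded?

Without the tax, 599 − 3P = 3P + 167 gives 6P = 432, so P* = $72 and Q* = 383.
With the tax collected from suppliers, supply shifts: Qs = 3(P − 24) + 167.
Solving gives Q = 347 with buyers paying $84 and suppliers receiving $60 (the $24 wedge).
The less price-elastic side of the market bears the larger share of a per-unit tax.

Buyers pay $84; suppliers receive $60; quantity = 347.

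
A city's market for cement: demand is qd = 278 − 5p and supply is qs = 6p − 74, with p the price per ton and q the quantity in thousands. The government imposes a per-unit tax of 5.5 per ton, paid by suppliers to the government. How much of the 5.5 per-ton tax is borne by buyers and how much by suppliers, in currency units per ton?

Buyers bear 3 per ton; suppliers bear 2.5 per ton.

Before the tax: set 278 − 5p = 6p − 74 → p* = 32, q* = 118.
With the tax collected from suppliers, supply shifts: qs = 6(p − 5.5) − 74.
New equilibrium: buyers pay 35, suppliers receive 29.5, q = 103. (Wedge: pb − ps = 5.5.)
Burden on buyers: 3; on suppliers: 2.5. (They sum to 5.5.)
The less price-elastic side of the market bears the larger share of a per-unit tax.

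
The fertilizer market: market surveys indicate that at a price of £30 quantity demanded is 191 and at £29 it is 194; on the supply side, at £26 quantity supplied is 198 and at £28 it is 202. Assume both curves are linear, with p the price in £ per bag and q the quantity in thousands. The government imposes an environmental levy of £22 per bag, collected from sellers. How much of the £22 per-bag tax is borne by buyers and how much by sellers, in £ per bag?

Buyers bear £8.8 per bag; sellers bear £13.2 per bag.

Demand slope: (194 − 191)/(29 − 30) = -3, so qd = 281 − 3p.
Supply slope: (202 − 198)/(28 − 26) = 2, so qs = 2p + 146.
Without the tax, 281 − 3p = 2p + 146 gives 5p = 135, so p* = £27 and q* = 200.
With the tax collected from sellers, supply shifts: qs = 2(p − 22) + 146.
New equilibrium: buyers pay £35.8, sellers receive £13.8, q = 173.6. (Wedge: pb − ps = 22.)
Burden on buyers: £8.8; on sellers: £13.2. (They sum to £22.)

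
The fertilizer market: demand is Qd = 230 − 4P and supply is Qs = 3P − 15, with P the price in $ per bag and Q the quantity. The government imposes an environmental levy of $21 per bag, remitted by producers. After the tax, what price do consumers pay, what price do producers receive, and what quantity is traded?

Without the tax, 230 − 4P = 3P − 15 gives 7P = 245, so P* = $35 and Q* = 90.
With the tax collected from producers, supply shifts: Qs = 3(P − 21) − 15.
New equilibrium: consumers pay $44, producers receive $23, Q = 54. (Wedge: Pb − Ps = 21.)

Consumers pay $44; producers receive $23; quantity = 54.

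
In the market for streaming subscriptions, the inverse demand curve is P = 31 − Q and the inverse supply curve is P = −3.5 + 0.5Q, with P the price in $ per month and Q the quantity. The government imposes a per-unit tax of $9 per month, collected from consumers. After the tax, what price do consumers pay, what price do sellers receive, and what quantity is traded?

Rewrite in direct form: Qd = 31 − P and Qs = 2P + 7.
Without the tax, 31 − P = 2P + 7 gives 3P = 24, so P* = $8 and Q* = 23.
With the tax collected from consumers, demand (in seller-price terms) shifts: Qd = 31 − (P + 9).
New equilibrium: consumers pay $14, sellers receive $5, Q = 17. (Wedge: Pb − Ps = 9.)
The less price-elastic side of the market bears the larger share of a per-unit tax.

Consumers pay $14; sellers receive $5; quantity = 17.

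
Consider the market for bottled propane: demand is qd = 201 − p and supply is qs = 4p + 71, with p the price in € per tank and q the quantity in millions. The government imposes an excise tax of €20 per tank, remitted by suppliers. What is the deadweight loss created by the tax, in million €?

Without the tax, 201 − p = 4p + 71 gives 5p = 130, so p* = €26 and q* = 175.
With the tax collected from suppliers, supply shifts: qs = 4(p − 20) + 71.
Solving gives q = 159 with buyers paying €42 and suppliers receiving €22 (the €20 wedge).
Quantity falls by |ΔQ| = |175 − 159| = 16.
DWL = ½ · t · |ΔQ| = ½ · 20 · 16 = €160.

Deadweight loss = €160 million.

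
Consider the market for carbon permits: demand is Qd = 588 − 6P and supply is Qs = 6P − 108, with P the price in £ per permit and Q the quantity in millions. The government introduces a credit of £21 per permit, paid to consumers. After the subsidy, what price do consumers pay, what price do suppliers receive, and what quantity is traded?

Consumers pay £47.5; suppliers receive £68.5; quantity = 303.

Before the subsidy: set 588 − 6P = 6P − 108 → P* = £58, Q* = 240.
With a per-unit subsidy paid to consumers, each effectively pays P − 21, so demand becomes Qd = 588 − 6(P − 21).
Solving gives Q = 303 with consumers paying £47.5 and suppliers receiving £68.5 (the £21 wedge).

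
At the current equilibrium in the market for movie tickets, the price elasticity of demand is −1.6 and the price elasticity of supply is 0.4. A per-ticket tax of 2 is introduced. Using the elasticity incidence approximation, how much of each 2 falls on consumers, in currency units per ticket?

Incidence ratio: consumers' share ≈ εs / (εs + |εd|) = 0.4 / (0.4 + 1.6) = 0.2.
So consumers bear ≈ 0.2 × 2 = 0.4; suppliers bear 1.6.

Consumers bear ≈ 0.4 per ticket.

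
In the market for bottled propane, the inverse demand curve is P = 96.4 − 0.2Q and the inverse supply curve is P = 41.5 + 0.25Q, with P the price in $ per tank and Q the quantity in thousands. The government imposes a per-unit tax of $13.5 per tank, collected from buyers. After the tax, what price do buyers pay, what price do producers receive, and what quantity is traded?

Inverting to Q(P) form: Qd = 482 − 5P; Qs = 4P − 166.
Without the tax, 482 − 5P = 4P − 166 gives 9P = 648, so P* = $72 and Q* = 122.
With the tax collected from buyers, demand (in seller-price terms) shifts: Qd = 482 − 5(P + 13.5).
New equilibrium: buyers pay $78, producers receive $64.5, Q = 92. (Wedge: Pb − Ps = 13.5.)
The less price-elastic side of the market bears the larger share of a per-unit tax.

Buyers pay $78; producers receive $64.5; quantity = 92.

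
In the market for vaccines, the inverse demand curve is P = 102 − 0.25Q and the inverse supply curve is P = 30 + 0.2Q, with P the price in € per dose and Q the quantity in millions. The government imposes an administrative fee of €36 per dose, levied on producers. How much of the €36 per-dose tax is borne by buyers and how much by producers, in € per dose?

Buyers bear €20 per dose; producers bear €16 per dose.

Rewrite in direct form: Qd = 408 − 4P and Qs = 5P − 150.
Without the tax, 408 − 4P = 5P − 150 gives 9P = 558, so P* = €62 and Q* = 160.
With the tax collected from producers, supply shifts: Qs = 5(P − 36) − 150.
Solving gives Q = 80 with buyers paying €82 and producers receiving €46 (the €36 wedge).
Burden on buyers: €20; on producers: €16. (They sum to €36.)
The less price-elastic side of the market bears the larger share of a per-unit tax.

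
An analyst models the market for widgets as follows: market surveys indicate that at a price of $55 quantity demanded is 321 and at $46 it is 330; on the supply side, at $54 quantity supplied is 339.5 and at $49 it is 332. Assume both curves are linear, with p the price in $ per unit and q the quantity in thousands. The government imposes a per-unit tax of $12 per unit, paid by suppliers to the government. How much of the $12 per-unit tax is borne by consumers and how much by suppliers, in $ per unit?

Demand slope: (330 − 321)/(46 − 55) = -1, so qd = 376 − p.
Supply slope: (332 − 339.5)/(49 − 54) = 1.5, so qs = 1.5p + 258.5.
Without the tax, 376 − p = 1.5p + 258.5 gives 2.5p = 117.5, so p* = $47 and q* = 329.
With the tax collected from suppliers, supply shifts: qs = 1.5(p − 12) + 258.5.
New equilibrium: consumers pay $54.2, suppliers receive $42.2, q = 321.8. (Wedge: pb − ps = 12.)
Burden on consumers: $7.2; on suppliers: $4.8. (They sum to $12.)
The less price-elastic side of the market bears the larger share of a per-unit tax.

Consumers bear $7.2 per unit; suppliers bear $4.8 per unit.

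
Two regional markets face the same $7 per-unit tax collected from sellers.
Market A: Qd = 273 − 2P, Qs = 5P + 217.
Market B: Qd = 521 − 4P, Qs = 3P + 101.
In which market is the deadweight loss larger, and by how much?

Market A: pre-tax P* = $8, Q* = 257; post-tax Q = 247; deadweight loss = $35.
Market B: pre-tax P* = $60, Q* = 281; post-tax Q = 269; deadweight loss = $42.
Difference: $35 vs $42 → market B is larger by $7.

Market B, by $7.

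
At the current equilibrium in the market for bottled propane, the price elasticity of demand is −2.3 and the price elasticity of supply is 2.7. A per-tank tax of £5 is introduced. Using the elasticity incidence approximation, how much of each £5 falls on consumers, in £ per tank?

Incidence ratio: consumers' share ≈ εs / (εs + |εd|) = 2.7 / (2.7 + 2.3) = 0.54.
So consumers bear ≈ 0.54 × £5 = £2.7; sellers bear £2.3.

Consumers bear ≈ £2.7 per tank.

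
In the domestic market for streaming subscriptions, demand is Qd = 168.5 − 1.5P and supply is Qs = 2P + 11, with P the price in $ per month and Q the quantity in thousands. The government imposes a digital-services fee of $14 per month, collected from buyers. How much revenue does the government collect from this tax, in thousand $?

Without the tax, 168.5 − 1.5P = 2P + 11 gives 3.5P = 157.5, so P* = $45 and Q* = 101.
With the tax collected from buyers, demand (in seller-price terms) shifts: Qd = 168.5 − 1.5(P + 14).
New equilibrium: buyers pay $53, sellers receive $39, Q = 89. (Wedge: Pb − Ps = 14.)
Revenue = t · Q = 14 · 89 = $1246.

Tax revenue = $1246 thousand.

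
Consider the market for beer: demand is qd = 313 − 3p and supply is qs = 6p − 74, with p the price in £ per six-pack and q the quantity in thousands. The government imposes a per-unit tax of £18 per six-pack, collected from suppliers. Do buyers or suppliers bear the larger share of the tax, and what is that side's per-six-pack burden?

Buyers bear the larger share: £12 per six-pack.

Without the tax, 313 − 3p = 6p − 74 gives 9p = 387, so p* = £43 and q* = 184.
With the tax collected from suppliers, supply shifts: qs = 6(p − 18) − 74.
New equilibrium: buyers pay £55, suppliers receive £37, q = 148. (Wedge: pb − ps = 18.)
Per-six-pack burden: buyers £12, suppliers £6.
Buyers take the larger share because demand is less price-elastic here (demand slope 3 vs supply slope 6).
The less price-elastic side of the market bears the larger share of a per-unit tax.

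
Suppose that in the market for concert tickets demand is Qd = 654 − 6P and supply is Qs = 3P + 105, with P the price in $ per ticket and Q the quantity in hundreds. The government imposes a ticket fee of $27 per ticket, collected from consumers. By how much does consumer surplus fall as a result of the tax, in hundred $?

Before the tax: set 654 − 6P = 3P + 105 → P* = $61, Q* = 288.
With the tax collected from consumers, demand (in seller-price terms) shifts: Qd = 654 − 6(P + 27).
New equilibrium: consumers pay $70, sellers receive $43, Q = 234. (Wedge: Pb − Ps = 27.)
ΔCS is the trapezoid between Q = 234 and Q = 288 of height $9: ½ · (288 + 234) · 9 = $2349.

Consumer surplus falls by $2349 hundred.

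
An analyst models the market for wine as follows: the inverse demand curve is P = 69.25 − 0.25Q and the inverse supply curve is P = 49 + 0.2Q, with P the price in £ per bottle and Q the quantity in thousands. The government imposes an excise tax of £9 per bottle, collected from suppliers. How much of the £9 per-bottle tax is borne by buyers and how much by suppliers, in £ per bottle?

Buyers bear £5 per bottle; suppliers bear £4 per bottle.

Rewrite in direct form: Qd = 277 − 4P and Qs = 5P − 245.
Before the tax: set 277 − 4P = 5P − 245 → P* = £58, Q* = 45.
With the tax collected from suppliers, supply shifts: Qs = 5(P − 9) − 245.
Solving gives Q = 25 with buyers paying £63 and suppliers receiving £54 (the £9 wedge).
Burden on buyers: £5; on suppliers: £4. (They sum to £9.)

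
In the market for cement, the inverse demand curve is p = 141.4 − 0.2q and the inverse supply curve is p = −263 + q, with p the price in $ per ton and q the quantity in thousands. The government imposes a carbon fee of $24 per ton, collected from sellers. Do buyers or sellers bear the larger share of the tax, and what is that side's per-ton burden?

Inverting to q(p) form: qd = 707 − 5p; qs = p + 263.
Without the tax, 707 − 5p = p + 263 gives 6p = 444, so p* = $74 and q* = 337.
With the tax collected from sellers, supply shifts: qs = (p − 24) + 263.
New equilibrium: buyers pay $78, sellers receive $54, q = 317. (Wedge: pb − ps = 24.)
Per-ton burden: buyers $4, sellers $20.
Sellers take the larger share because supply is less price-elastic here (demand slope 5 vs supply slope 1).
The less price-elastic side of the market bears the larger share of a per-unit tax.

Sellers bear the larger share: $20 per ton.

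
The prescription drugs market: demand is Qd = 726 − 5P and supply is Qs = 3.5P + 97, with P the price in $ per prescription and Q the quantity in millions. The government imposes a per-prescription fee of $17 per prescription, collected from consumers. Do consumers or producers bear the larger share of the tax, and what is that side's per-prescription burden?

Producers bear the larger share: $10 per prescription.

Before the tax: set 726 − 5P = 3.5P + 97 → P* = $74, Q* = 356.
With the tax collected from consumers, demand (in seller-price terms) shifts: Qd = 726 − 5(P + 17).
New equilibrium: consumers pay $81, producers receive $64, Q = 321. (Wedge: Pb − Ps = 17.)
Per-prescription burden: consumers $7, producers $10.
Producers take the larger share because supply is less price-elastic here (demand slope 5 vs supply slope 3.5).
The less price-elastic side of the market bears the larger share of a per-unit tax.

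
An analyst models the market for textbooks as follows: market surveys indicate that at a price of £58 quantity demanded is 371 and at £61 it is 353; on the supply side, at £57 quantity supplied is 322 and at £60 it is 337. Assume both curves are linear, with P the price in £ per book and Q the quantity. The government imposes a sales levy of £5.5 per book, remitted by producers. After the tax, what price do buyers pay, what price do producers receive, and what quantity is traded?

Demand slope: (353 − 371)/(61 − 58) = -6, so Qd = 719 − 6P.
Supply slope: (337 − 322)/(60 − 57) = 5, so Qs = 5P + 37.
Before the tax: set 719 − 6P = 5P + 37 → P* = £62, Q* = 347.
With the tax collected from producers, supply shifts: Qs = 5(P − 5.5) + 37.
New equilibrium: buyers pay £64.5, producers receive £59, Q = 332. (Wedge: Pb − Ps = 5.5.)

Buyers pay £64.5; producers receive £59; quantity = 332.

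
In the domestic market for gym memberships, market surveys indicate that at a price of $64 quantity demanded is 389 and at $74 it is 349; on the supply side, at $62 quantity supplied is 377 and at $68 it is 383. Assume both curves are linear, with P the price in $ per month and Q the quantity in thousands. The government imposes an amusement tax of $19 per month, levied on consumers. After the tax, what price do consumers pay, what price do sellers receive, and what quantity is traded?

Consumers pay $69.8; sellers receive $50.8; quantity = 365.8.

Demand slope: (349 − 389)/(74 − 64) = -4, so Qd = 645 − 4P.
Supply slope: (383 − 377)/(68 − 62) = 1, so Qs = P + 315.
Before the tax: set 645 − 4P = P + 315 → P* = $66, Q* = 381.
With the tax collected from consumers, demand (in seller-price terms) shifts: Qd = 645 − 4(P + 19).
Solving gives Q = 365.8 with consumers paying $69.8 and sellers receiving $50.8 (the $19 wedge).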